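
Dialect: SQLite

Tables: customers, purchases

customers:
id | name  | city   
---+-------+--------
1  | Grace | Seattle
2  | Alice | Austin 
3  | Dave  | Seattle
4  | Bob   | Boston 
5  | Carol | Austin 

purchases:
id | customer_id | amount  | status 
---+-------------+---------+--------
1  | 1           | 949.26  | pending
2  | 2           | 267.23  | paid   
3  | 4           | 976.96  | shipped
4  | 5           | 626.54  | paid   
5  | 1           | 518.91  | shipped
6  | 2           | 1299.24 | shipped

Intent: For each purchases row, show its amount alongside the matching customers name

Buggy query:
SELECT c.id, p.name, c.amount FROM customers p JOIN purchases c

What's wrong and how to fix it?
Bug: JOIN with no ON clause produces a cartesian product; every purchases row pairs with every customers row

Fix: Add ON c.customer_id = p.id to the JOIN

Corrected query:
SELECT c.id, p.name, c.amount FROM customers p JOIN purchases c ON c.customer_id = p.id

Result:
id | name  | amount 
---+-------+--------
1  | Grace | 949.26 
2  | Alice | 267.23 
3  | Bob   | 976.96 
4  | Carol | 626.54 
5  | Grace | 518.91 
6  | Alice | 1299.24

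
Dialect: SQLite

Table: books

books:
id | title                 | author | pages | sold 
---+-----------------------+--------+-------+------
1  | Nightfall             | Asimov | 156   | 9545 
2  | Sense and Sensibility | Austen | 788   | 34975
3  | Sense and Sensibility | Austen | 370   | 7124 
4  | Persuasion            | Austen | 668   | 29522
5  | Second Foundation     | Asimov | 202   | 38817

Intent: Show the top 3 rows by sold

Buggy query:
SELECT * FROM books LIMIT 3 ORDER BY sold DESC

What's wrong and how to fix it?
Bug: ORDER BY cannot follow LIMIT; LIMIT is the final clause

Fix: Sort with ORDER BY, then apply LIMIT

Corrected query:
SELECT * FROM books ORDER BY sold DESC LIMIT 3

Result:
id | title                 | author | pages | sold 
---+-----------------------+--------+-------+------
5  | Second Foundation     | Asimov | 202   | 38817
2  | Sense and Sensibility | Austen | 788   | 34975
4  | Persuasion            | Austen | 668   | 29522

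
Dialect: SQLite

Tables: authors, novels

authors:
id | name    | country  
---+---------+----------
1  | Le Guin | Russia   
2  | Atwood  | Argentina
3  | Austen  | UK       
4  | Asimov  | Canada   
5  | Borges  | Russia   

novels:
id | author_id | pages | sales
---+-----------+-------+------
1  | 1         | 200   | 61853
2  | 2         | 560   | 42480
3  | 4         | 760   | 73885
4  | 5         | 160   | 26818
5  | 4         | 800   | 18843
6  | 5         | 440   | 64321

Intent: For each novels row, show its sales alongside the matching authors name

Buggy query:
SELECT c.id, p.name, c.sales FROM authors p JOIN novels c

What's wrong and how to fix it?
Bug: Missing join condition: each novels row is matched to all authors rows instead of just its own

Fix: Add ON c.author_id = p.id to the JOIN

Corrected query:
SELECT c.id, p.name, c.sales FROM authors p JOIN novels c ON c.author_id = p.id

Result:
id | name    | sales
---+---------+------
1  | Le Guin | 61853
2  | Atwood  | 42480
3  | Asimov  | 73885
4  | Borges  | 26818
5  | Asimov  | 18843
6  | Borges  | 64321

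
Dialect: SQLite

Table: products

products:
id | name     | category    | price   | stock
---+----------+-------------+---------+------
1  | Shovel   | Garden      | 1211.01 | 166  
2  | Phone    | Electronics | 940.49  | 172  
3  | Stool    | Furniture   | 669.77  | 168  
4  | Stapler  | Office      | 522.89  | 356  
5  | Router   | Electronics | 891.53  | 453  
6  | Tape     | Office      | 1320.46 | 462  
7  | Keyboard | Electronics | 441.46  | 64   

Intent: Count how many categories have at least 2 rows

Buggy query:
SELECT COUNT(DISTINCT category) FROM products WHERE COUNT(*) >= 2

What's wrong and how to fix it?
Bug: WHERE filters individual rows, not groups, so a group-level COUNT is invalid there

Fix: Use a subquery that GROUPs and filters with HAVING, then count its rows

Corrected query:
SELECT COUNT(*) FROM (SELECT category FROM products GROUP BY category HAVING COUNT(*) >= 2)

Result:
COUNT(*)
--------
2       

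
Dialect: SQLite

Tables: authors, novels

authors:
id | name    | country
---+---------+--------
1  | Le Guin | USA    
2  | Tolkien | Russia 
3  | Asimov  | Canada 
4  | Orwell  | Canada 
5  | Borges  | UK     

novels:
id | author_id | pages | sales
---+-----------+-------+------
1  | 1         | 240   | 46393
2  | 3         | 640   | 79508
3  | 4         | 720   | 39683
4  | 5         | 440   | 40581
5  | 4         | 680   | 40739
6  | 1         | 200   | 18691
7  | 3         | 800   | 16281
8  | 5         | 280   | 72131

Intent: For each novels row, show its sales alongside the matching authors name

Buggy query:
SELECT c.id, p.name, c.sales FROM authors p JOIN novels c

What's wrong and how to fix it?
Bug: Missing join condition: each novels row is matched to all authors rows instead of just its own

Fix: Add ON c.author_id = p.id to the JOIN

Corrected query:
SELECT c.id, p.name, c.sales FROM authors p JOIN novels c ON c.author_id = p.id

Result:
id | name    | sales
---+---------+------
1  | Le Guin | 46393
2  | Asimov  | 79508
3  | Orwell  | 39683
4  | Borges  | 40581
5  | Orwell  | 40739
6  | Le Guin | 18691
7  | Asimov  | 16281
8  | Borges  | 72131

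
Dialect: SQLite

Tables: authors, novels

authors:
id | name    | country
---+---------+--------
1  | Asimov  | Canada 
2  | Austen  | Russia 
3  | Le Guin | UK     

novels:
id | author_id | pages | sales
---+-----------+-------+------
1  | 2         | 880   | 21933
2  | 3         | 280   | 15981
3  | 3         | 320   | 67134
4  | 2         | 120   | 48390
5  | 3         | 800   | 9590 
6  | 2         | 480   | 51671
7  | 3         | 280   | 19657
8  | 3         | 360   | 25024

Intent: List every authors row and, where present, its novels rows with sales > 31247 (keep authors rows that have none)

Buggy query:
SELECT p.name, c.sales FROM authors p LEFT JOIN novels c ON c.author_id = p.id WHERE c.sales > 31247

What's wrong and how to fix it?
Bug: A WHERE condition on the right-hand table after LEFT JOIN drops unmatched parents

Fix: Move the right-table condition into the ON clause so unmatched parents are kept

Corrected query:
SELECT p.name, c.sales FROM authors p LEFT JOIN novels c ON c.author_id = p.id AND c.sales > 31247

Result:
name    | sales
--------+------
Asimov  | NULL 
Austen  | 48390
Austen  | 51671
Le Guin | 67134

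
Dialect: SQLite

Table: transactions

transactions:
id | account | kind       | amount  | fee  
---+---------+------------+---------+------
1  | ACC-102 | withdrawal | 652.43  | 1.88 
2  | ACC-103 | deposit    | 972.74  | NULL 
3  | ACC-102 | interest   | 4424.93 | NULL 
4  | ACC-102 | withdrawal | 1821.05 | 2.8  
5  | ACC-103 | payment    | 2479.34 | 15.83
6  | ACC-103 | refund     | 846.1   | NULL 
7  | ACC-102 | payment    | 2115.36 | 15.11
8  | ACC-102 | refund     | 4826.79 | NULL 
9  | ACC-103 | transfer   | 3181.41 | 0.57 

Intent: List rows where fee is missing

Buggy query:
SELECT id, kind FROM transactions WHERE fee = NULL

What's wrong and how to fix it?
Bug: '= NULL' is always unknown in SQL three-valued logic, so no rows match

Fix: Replace '= NULL' with 'IS NULL'

Corrected query:
SELECT id, kind FROM transactions WHERE fee IS NULL

Result:
id | kind    
---+---------
2  | deposit 
3  | interest
6  | refund  
8  | refund  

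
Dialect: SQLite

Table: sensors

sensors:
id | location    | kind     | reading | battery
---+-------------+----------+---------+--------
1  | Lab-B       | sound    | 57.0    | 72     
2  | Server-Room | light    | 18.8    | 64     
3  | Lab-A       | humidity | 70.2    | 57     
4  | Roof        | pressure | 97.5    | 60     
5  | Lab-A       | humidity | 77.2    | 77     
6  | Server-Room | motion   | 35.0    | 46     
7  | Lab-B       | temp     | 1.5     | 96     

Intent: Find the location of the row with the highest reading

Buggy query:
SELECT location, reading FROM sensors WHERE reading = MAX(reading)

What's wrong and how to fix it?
Bug: WHERE is evaluated per row; an aggregate over the whole table isn't defined there

Fix: Wrap MAX in a scalar subquery so WHERE compares against a single value

Corrected query:
SELECT location, reading FROM sensors WHERE reading = (SELECT MAX(reading) FROM sensors)

Result:
location | reading
---------+--------
Roof     | 97.5   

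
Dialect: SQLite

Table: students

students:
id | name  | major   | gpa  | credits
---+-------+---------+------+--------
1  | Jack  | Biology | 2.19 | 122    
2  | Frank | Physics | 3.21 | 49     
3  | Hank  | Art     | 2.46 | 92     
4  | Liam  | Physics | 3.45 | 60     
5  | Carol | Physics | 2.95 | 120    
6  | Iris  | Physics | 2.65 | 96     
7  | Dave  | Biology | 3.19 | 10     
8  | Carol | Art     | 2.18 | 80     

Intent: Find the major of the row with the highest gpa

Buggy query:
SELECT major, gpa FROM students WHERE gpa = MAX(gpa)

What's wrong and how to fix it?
Bug: WHERE is evaluated per row; an aggregate over the whole table isn't defined there

Fix: Use a subquery: WHERE gpa = (SELECT MAX(gpa) FROM students)

Corrected query:
SELECT major, gpa FROM students WHERE gpa = (SELECT MAX(gpa) FROM students)

Result:
major   | gpa 
--------+-----
Physics | 3.45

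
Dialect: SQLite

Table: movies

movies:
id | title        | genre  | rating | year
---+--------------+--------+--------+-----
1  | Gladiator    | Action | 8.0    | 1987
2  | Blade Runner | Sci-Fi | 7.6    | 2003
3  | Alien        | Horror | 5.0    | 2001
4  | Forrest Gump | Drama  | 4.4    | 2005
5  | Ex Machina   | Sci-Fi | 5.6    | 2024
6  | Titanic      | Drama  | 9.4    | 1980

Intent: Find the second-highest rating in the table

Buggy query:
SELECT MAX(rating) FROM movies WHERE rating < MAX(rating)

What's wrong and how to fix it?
Bug: The inner MAX is an aggregate inside WHERE, which is not allowed

Fix: Compute the overall MAX in a subquery, then take MAX of rows below it

Corrected query:
SELECT MAX(rating) FROM movies WHERE rating < (SELECT MAX(rating) FROM movies)

Result:
MAX(rating)
-----------
8          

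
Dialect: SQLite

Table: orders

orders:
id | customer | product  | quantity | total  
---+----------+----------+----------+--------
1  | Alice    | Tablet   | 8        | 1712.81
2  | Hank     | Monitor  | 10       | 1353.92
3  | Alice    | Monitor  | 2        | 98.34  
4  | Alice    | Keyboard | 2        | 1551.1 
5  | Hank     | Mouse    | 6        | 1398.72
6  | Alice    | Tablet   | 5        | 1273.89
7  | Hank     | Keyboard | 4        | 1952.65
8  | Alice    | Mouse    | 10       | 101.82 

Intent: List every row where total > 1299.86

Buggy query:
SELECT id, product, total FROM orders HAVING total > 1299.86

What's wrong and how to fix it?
Bug: This is a non-aggregate query (no GROUP BY, no aggregates), so in SQLite the HAVING clause is invalid here; a row-level condition belongs in WHERE

Fix: Replace HAVING with WHERE since the condition applies to individual rows

Corrected query:
SELECT id, product, total FROM orders WHERE total > 1299.86

Result:
id | product  | total  
---+----------+--------
1  | Tablet   | 1712.81
2  | Monitor  | 1353.92
4  | Keyboard | 1551.1 
5  | Mouse    | 1398.72
7  | Keyboard | 1952.65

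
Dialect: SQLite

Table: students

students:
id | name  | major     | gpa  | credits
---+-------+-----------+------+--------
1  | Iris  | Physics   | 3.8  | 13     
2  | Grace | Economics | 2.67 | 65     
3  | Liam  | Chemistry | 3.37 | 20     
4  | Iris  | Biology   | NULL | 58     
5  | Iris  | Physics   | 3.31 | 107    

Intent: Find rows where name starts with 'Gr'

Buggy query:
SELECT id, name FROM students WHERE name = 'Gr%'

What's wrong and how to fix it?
Bug: '=' compares the literal string including the % character; pattern matching needs LIKE

Fix: Use LIKE for wildcard pattern matching

Corrected query:
SELECT id, name FROM students WHERE name LIKE 'Gr%'

Result:
id | name 
---+------
2  | Grace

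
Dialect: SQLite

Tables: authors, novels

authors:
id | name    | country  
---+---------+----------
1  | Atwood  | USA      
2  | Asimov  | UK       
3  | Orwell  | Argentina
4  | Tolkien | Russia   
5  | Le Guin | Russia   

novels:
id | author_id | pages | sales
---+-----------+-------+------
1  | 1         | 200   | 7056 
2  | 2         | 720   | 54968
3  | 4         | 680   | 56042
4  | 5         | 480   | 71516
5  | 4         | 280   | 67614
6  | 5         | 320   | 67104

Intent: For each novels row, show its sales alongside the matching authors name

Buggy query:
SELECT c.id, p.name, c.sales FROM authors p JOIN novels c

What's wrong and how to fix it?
Bug: Missing join condition: each novels row is matched to all authors rows instead of just its own

Fix: Specify the join condition linking the foreign key to the parent id

Corrected query:
SELECT c.id, p.name, c.sales FROM authors p JOIN novels c ON c.author_id = p.id

Result:
id | name    | sales
---+---------+------
1  | Atwood  | 7056 
2  | Asimov  | 54968
3  | Tolkien | 56042
4  | Le Guin | 71516
5  | Tolkien | 67614
6  | Le Guin | 67104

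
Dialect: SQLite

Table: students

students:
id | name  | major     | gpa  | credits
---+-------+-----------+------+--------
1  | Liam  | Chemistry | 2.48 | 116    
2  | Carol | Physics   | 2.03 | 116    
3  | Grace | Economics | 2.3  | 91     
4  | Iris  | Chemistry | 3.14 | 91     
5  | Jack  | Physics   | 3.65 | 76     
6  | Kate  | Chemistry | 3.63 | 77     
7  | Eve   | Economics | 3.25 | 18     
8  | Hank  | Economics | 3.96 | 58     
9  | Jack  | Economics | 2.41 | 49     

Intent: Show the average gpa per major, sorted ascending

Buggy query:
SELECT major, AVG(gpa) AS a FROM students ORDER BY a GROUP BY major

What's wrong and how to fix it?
Bug: GROUP BY must precede ORDER BY

Fix: Move ORDER BY to the end, after GROUP BY

Corrected query:
SELECT major, AVG(gpa) AS a FROM students GROUP BY major ORDER BY a

Result:
major     | a       
----------+---------
Physics   | 2.84    
Economics | 2.98    
Chemistry | 3.083333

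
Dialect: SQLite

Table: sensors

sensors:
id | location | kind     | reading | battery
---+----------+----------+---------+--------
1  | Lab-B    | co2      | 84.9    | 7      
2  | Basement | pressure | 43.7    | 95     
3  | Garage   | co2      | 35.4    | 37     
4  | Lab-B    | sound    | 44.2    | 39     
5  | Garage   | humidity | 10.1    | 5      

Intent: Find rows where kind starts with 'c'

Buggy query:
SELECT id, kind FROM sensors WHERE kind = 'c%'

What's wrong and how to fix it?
Bug: Wildcards only work with LIKE; '=' treats '%' as a literal character

Fix: Replace '=' with LIKE so 'c%' is treated as a pattern

Corrected query:
SELECT id, kind FROM sensors WHERE kind LIKE 'c%'

Result:
id | kind
---+-----
1  | co2 
3  | co2 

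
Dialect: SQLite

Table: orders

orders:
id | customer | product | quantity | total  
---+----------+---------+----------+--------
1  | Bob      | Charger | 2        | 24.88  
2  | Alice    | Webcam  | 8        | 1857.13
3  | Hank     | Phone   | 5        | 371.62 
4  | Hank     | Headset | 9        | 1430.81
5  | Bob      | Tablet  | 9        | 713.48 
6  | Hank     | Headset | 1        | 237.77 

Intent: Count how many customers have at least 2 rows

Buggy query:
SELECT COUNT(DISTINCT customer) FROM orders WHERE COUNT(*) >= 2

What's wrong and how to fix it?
Bug: COUNT(*) cannot appear in WHERE; the per-group count doesn't exist yet

Fix: Group first with HAVING COUNT(*) >= 2, then COUNT the resulting groups

Corrected query:
SELECT COUNT(*) FROM (SELECT customer FROM orders GROUP BY customer HAVING COUNT(*) >= 2)

Result:
COUNT(*)
--------
2       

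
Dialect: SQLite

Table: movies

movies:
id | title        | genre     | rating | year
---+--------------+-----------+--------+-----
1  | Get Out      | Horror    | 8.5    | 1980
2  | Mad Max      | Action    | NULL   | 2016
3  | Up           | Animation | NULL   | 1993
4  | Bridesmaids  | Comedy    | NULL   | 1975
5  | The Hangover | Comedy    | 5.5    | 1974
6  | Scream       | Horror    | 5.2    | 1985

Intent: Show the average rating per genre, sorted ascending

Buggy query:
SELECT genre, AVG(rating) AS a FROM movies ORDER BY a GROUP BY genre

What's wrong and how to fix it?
Bug: ORDER BY appears before GROUP BY; SQL clause order requires GROUP BY first

Fix: Reorder: SELECT … FROM … GROUP BY … ORDER BY …

Corrected query:
SELECT genre, AVG(rating) AS a FROM movies GROUP BY genre ORDER BY a

Result:
genre     | a   
----------+-----
Action    | NULL
Animation | NULL
Comedy    | 5.5 
Horror    | 6.85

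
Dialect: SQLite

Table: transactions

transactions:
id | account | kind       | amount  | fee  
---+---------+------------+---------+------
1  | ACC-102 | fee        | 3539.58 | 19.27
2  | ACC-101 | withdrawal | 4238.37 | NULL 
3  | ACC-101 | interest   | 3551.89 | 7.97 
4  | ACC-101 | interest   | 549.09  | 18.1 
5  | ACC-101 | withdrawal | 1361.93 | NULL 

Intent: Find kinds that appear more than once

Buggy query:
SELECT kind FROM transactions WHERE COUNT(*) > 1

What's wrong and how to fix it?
Bug: COUNT(*) is an aggregate and cannot be used in WHERE

Fix: Group first, then use HAVING for the count condition

Corrected query:
SELECT kind FROM transactions GROUP BY kind HAVING COUNT(*) > 1

Result:
kind      
----------
interest  
withdrawal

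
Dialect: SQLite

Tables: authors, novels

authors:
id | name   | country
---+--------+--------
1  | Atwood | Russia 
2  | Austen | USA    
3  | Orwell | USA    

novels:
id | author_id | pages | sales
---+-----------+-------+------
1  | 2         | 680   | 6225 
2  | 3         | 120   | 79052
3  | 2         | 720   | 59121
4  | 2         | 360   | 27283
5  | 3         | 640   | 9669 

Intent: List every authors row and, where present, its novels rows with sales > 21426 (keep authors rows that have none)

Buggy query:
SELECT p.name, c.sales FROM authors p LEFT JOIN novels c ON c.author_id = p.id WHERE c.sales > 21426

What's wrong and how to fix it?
Bug: A WHERE condition on the right-hand table after LEFT JOIN drops unmatched parents

Fix: Move the right-table condition into the ON clause so unmatched parents are kept

Corrected query:
SELECT p.name, c.sales FROM authors p LEFT JOIN novels c ON c.author_id = p.id AND c.sales > 21426

Result:
name   | sales
-------+------
Atwood | NULL 
Austen | 27283
Austen | 59121
Orwell | 79052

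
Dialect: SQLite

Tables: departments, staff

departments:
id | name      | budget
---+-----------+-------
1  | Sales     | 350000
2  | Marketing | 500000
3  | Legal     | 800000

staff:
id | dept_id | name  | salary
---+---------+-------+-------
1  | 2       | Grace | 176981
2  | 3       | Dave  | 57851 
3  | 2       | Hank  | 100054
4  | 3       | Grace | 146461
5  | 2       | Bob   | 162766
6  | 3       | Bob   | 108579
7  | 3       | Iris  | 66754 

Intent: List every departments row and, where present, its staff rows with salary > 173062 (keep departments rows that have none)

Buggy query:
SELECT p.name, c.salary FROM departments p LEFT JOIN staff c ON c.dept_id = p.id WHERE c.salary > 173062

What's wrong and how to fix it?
Bug: A WHERE condition on the right-hand table after LEFT JOIN drops unmatched parents

Fix: Move the right-table condition into the ON clause so unmatched parents are kept

Corrected query:
SELECT p.name, c.salary FROM departments p LEFT JOIN staff c ON c.dept_id = p.id AND c.salary > 173062

Result:
name      | salary
----------+-------
Sales     | NULL  
Marketing | 176981
Legal     | NULL  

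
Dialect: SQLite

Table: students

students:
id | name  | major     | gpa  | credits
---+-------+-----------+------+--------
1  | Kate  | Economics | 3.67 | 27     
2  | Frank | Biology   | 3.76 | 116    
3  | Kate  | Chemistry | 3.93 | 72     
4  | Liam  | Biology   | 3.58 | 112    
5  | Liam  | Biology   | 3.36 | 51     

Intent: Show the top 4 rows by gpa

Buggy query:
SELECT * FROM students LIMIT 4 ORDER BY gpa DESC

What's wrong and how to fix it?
Bug: LIMIT must come after ORDER BY

Fix: Swap the clauses: ORDER BY first, then LIMIT

Corrected query:
SELECT * FROM students ORDER BY gpa DESC LIMIT 4

Result:
id | name  | major     | gpa  | credits
---+-------+-----------+------+--------
3  | Kate  | Chemistry | 3.93 | 72     
2  | Frank | Biology   | 3.76 | 116    
1  | Kate  | Economics | 3.67 | 27     
4  | Liam  | Biology   | 3.58 | 112    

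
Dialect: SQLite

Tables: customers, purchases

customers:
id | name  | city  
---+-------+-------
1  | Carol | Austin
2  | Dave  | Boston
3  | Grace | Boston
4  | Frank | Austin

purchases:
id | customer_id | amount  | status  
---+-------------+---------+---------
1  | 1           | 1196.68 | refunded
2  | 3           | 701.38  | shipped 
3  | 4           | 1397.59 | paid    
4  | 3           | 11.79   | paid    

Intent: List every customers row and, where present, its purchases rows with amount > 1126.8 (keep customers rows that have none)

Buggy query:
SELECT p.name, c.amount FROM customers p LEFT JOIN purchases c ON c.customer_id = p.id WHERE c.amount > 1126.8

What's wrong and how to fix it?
Bug: A WHERE condition on the right-hand table after LEFT JOIN drops unmatched parents

Fix: Put 'c.amount > 1126.8' in the JOIN's ON clause instead of WHERE

Corrected query:
SELECT p.name, c.amount FROM customers p LEFT JOIN purchases c ON c.customer_id = p.id AND c.amount > 1126.8

Result:
name  | amount 
------+--------
Carol | 1196.68
Dave  | NULL   
Grace | NULL   
Frank | 1397.59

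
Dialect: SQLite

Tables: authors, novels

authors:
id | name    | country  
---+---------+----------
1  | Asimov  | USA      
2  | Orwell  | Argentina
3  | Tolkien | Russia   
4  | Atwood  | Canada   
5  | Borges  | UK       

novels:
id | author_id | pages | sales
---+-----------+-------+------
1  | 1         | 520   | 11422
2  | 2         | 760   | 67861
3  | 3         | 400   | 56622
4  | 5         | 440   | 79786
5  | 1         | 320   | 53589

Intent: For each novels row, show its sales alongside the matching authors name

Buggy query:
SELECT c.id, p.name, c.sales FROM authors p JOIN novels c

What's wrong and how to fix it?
Bug: Missing join condition: each novels row is matched to all authors rows instead of just its own

Fix: Add ON c.author_id = p.id to the JOIN

Corrected query:
SELECT c.id, p.name, c.sales FROM authors p JOIN novels c ON c.author_id = p.id

Result:
id | name    | sales
---+---------+------
1  | Asimov  | 11422
2  | Orwell  | 67861
3  | Tolkien | 56622
4  | Borges  | 79786
5  | Asimov  | 53589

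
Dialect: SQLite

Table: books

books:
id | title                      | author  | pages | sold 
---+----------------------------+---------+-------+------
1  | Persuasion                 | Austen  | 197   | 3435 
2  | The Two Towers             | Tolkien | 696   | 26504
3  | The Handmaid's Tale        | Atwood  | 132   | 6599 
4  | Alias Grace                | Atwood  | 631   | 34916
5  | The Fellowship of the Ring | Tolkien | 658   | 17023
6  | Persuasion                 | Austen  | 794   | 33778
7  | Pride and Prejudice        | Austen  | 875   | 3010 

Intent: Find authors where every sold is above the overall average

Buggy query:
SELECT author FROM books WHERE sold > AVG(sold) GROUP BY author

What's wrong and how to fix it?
Bug: WHERE evaluates per row before aggregation, so AVG() is unavailable

Fix: Use a subquery for AVG and a HAVING MIN(...) filter so the condition holds for every row in the group

Corrected query:
SELECT author FROM books GROUP BY author HAVING MIN(sold) > (SELECT AVG(sold) FROM books)

Result:
(no rows)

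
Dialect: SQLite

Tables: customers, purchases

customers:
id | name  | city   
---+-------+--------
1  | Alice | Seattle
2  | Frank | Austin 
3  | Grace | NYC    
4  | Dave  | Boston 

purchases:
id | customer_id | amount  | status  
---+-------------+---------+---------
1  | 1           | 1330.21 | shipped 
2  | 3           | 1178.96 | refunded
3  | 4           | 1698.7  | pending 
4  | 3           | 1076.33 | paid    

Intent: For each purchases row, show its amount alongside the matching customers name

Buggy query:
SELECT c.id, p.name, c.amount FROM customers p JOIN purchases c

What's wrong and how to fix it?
Bug: JOIN with no ON clause produces a cartesian product; every purchases row pairs with every customers row

Fix: Add ON c.customer_id = p.id to the JOIN

Corrected query:
SELECT c.id, p.name, c.amount FROM customers p JOIN purchases c ON c.customer_id = p.id

Result:
id | name  | amount 
---+-------+--------
1  | Alice | 1330.21
2  | Grace | 1178.96
3  | Dave  | 1698.7 
4  | Grace | 1076.33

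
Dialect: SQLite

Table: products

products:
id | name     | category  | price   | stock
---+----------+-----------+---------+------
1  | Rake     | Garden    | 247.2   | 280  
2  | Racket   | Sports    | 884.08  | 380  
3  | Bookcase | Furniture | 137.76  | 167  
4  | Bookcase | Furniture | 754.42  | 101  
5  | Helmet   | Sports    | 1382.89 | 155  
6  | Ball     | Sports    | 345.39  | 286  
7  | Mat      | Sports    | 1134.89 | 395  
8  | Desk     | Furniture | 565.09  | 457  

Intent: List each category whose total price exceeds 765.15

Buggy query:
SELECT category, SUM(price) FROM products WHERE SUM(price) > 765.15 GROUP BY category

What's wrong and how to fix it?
Bug: SUM(price) is an aggregate, but WHERE filters rows before aggregation

Fix: Use HAVING (which filters groups after aggregation) instead of WHERE

Corrected query:
SELECT category, SUM(price) FROM products GROUP BY category HAVING SUM(price) > 765.15

Result:
category  | SUM(price)
----------+-----------
Furniture | 1457.27   
Sports    | 3747.25   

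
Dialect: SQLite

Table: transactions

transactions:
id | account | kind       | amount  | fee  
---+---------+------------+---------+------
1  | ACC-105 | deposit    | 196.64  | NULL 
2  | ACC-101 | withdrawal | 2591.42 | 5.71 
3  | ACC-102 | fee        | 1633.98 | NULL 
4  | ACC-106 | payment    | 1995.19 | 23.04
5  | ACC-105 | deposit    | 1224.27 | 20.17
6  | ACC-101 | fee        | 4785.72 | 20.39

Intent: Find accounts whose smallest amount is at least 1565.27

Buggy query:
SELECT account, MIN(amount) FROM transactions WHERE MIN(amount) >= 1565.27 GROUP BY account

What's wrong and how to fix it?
Bug: MIN() in WHERE is a misuse of aggregate

Fix: Use HAVING for the per-group MIN condition

Corrected query:
SELECT account, MIN(amount) FROM transactions GROUP BY account HAVING MIN(amount) >= 1565.27

Result:
account | MIN(amount)
--------+------------
ACC-101 | 2591.42    
ACC-102 | 1633.98    
ACC-106 | 1995.19    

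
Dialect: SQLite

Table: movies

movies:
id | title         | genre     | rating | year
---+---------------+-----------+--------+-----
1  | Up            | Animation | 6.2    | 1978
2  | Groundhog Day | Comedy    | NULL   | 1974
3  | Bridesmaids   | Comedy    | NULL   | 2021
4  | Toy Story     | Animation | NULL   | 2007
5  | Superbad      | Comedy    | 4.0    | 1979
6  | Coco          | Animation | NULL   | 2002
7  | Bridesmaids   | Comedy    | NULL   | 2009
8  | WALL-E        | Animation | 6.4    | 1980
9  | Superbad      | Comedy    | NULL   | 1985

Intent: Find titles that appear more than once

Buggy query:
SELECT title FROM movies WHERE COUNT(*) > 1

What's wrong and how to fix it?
Bug: COUNT(*) is an aggregate and cannot be used in WHERE

Fix: Group first, then use HAVING for the count condition

Corrected query:
SELECT title FROM movies GROUP BY title HAVING COUNT(*) > 1

Result:
title      
-----------
Bridesmaids
Superbad   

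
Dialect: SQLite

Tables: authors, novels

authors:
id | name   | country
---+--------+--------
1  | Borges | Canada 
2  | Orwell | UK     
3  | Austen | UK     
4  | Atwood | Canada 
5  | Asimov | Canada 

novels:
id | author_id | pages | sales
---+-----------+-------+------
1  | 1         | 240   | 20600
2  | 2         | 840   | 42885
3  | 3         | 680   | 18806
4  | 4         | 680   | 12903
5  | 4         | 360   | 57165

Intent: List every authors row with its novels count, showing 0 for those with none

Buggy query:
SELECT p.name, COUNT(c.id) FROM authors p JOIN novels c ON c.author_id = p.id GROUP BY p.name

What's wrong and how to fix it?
Bug: INNER JOIN drops authors rows that have no matching novels rows

Fix: Use LEFT JOIN so parents without children still appear (COUNT(c.id) gives 0)

Corrected query:
SELECT p.name, COUNT(c.id) FROM authors p LEFT JOIN novels c ON c.author_id = p.id GROUP BY p.name

Result:
name   | COUNT(c.id)
-------+------------
Asimov | 0          
Atwood | 2          
Austen | 1          
Borges | 1          
Orwell | 1          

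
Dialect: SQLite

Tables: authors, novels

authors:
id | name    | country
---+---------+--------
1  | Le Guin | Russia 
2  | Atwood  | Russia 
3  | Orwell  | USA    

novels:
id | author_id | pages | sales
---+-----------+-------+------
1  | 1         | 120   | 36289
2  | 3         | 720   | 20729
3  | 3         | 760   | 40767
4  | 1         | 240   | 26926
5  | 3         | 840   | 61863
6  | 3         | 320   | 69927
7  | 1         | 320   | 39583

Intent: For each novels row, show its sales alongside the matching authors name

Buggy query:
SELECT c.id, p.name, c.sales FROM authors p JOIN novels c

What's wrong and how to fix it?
Bug: Missing join condition: each novels row is matched to all authors rows instead of just its own

Fix: Specify the join condition linking the foreign key to the parent id

Corrected query:
SELECT c.id, p.name, c.sales FROM authors p JOIN novels c ON c.author_id = p.id

Result:
id | name    | sales
---+---------+------
1  | Le Guin | 36289
2  | Orwell  | 20729
3  | Orwell  | 40767
4  | Le Guin | 26926
5  | Orwell  | 61863
6  | Orwell  | 69927
7  | Le Guin | 39583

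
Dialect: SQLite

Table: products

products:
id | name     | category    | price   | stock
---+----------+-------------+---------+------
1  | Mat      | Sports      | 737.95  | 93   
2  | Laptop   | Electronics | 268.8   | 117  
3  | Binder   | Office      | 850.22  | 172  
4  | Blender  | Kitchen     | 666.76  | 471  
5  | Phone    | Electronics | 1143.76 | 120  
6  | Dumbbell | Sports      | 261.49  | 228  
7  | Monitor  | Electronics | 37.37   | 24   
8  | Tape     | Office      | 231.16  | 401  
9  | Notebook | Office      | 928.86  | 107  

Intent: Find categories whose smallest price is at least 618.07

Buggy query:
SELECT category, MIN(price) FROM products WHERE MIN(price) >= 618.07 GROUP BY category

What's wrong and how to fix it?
Bug: Aggregates like MIN are computed per group after WHERE runs

Fix: Replace WHERE with HAVING after the GROUP BY

Corrected query:
SELECT category, MIN(price) FROM products GROUP BY category HAVING MIN(price) >= 618.07

Result:
category | MIN(price)
---------+-----------
Kitchen  | 666.76    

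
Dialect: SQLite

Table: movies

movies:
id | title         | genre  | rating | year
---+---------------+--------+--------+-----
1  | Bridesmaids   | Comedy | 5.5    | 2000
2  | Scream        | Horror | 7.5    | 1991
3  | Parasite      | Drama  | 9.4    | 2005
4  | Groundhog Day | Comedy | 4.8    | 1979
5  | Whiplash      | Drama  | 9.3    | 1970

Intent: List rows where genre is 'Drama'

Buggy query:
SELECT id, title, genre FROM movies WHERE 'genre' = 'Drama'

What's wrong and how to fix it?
Bug: Single quotes denote string literals in SQL; the column name is being compared as a constant string

Fix: Remove the quotes around the column name (or use double quotes for an identifier)

Corrected query:
SELECT id, title, genre FROM movies WHERE genre = 'Drama'

Result:
id | title    | genre
---+----------+------
3  | Parasite | Drama
5  | Whiplash | Drama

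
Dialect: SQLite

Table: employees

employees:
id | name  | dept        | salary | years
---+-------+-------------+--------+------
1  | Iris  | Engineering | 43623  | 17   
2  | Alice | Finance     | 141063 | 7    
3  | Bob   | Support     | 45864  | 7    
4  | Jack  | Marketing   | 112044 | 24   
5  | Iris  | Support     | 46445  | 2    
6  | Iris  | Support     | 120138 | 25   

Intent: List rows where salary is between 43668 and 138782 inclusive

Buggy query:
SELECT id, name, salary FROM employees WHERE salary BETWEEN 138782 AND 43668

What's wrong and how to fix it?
Bug: The bounds are reversed; BETWEEN a AND b requires a <= b to match anything

Fix: Swap the bounds so the smaller value comes first

Corrected query:
SELECT id, name, salary FROM employees WHERE salary BETWEEN 43668 AND 138782

Result:
id | name | salary
---+------+-------
3  | Bob  | 45864 
4  | Jack | 112044
5  | Iris | 46445 
6  | Iris | 120138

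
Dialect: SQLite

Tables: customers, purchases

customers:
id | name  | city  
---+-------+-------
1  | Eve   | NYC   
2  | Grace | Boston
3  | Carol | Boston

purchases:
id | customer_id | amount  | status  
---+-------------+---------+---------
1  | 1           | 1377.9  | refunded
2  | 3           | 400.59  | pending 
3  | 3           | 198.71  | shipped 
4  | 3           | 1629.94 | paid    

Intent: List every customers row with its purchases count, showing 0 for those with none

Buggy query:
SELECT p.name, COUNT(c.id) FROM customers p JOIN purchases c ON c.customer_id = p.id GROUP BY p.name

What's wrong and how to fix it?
Bug: An inner join excludes parents with zero children

Fix: Use LEFT JOIN so parents without children still appear (COUNT(c.id) gives 0)

Corrected query:
SELECT p.name, COUNT(c.id) FROM customers p LEFT JOIN purchases c ON c.customer_id = p.id GROUP BY p.name

Result:
name  | COUNT(c.id)
------+------------
Carol | 3          
Eve   | 1          
Grace | 0          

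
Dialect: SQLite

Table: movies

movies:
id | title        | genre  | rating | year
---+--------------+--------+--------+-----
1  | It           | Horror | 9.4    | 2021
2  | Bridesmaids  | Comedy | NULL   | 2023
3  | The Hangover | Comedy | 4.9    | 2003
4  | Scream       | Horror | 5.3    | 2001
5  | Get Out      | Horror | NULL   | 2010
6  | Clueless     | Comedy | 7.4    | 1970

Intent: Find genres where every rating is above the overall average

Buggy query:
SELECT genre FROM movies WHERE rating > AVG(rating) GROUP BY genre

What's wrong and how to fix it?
Bug: AVG() is an aggregate; it can't sit directly in WHERE

Fix: Use a subquery for AVG and a HAVING MIN(...) filter so the condition holds for every row in the group

Corrected query:
SELECT genre FROM movies GROUP BY genre HAVING MIN(rating) > (SELECT AVG(rating) FROM movies)

Result:
(no rows)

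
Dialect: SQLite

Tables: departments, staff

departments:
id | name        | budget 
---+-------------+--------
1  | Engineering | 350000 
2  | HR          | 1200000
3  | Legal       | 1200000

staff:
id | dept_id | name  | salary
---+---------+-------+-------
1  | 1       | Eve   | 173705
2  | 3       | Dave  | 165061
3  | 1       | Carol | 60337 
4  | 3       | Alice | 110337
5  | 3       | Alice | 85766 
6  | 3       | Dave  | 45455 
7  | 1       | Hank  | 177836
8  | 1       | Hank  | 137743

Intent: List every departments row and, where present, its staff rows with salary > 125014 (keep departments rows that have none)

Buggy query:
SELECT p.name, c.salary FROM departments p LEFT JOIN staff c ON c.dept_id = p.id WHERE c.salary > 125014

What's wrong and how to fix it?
Bug: Filtering c.salary in WHERE discards the NULL rows produced by LEFT JOIN, turning it into an inner join

Fix: Move the right-table condition into the ON clause so unmatched parents are kept

Corrected query:
SELECT p.name, c.salary FROM departments p LEFT JOIN staff c ON c.dept_id = p.id AND c.salary > 125014

Result:
name        | salary
------------+-------
Engineering | 137743
Engineering | 173705
Engineering | 177836
HR          | NULL  
Legal       | 165061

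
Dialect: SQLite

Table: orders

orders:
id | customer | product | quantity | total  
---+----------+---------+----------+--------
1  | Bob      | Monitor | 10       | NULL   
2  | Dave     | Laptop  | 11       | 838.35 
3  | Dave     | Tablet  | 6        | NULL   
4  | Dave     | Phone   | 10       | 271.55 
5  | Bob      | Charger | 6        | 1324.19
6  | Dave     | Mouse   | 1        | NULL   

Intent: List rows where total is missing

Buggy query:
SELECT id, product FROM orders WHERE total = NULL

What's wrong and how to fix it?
Bug: Comparing to NULL with '=' never matches; NULL = NULL is unknown, not true

Fix: Replace '= NULL' with 'IS NULL'

Corrected query:
SELECT id, product FROM orders WHERE total IS NULL

Result:
id | product
---+--------
1  | Monitor
3  | Tablet 
6  | Mouse  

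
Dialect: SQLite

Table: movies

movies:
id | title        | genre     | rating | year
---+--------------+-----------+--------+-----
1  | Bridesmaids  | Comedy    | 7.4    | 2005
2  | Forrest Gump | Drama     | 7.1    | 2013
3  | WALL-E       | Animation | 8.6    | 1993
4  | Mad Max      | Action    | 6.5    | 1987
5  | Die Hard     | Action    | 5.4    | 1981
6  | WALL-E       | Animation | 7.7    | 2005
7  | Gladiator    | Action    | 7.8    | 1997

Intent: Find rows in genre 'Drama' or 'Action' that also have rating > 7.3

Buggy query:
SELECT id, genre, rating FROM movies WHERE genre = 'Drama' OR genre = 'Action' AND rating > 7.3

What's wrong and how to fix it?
Bug: Without parentheses, AND is evaluated before OR, so the rating filter only applies to the 'Action' branch

Fix: Group the OR with parentheses (or use IN), then AND the threshold

Corrected query:
SELECT id, genre, rating FROM movies WHERE (genre = 'Drama' OR genre = 'Action') AND rating > 7.3

Result:
id | genre  | rating
---+--------+-------
7  | Action | 7.8   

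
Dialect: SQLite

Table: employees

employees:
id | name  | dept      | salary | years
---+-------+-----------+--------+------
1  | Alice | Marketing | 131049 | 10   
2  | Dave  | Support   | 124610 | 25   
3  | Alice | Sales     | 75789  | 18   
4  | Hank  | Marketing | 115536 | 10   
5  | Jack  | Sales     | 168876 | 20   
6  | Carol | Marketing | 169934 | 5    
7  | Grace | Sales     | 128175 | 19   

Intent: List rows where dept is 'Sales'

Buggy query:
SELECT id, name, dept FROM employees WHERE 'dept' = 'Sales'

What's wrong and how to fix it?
Bug: Single quotes denote string literals in SQL; the column name is being compared as a constant string

Fix: Remove the quotes around the column name (or use double quotes for an identifier)

Corrected query:
SELECT id, name, dept FROM employees WHERE dept = 'Sales'

Result:
id | name  | dept 
---+-------+------
3  | Alice | Sales
5  | Jack  | Sales
7  | Grace | Sales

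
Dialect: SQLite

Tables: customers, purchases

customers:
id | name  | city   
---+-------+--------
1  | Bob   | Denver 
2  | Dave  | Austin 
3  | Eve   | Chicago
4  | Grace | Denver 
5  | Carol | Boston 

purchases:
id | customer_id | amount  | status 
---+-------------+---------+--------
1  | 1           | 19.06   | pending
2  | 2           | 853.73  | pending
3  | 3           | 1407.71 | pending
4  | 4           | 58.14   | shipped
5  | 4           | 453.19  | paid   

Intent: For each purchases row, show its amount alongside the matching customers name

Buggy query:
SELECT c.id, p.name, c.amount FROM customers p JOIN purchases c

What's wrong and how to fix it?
Bug: Missing join condition: each purchases row is matched to all customers rows instead of just its own

Fix: Add ON c.customer_id = p.id to the JOIN

Corrected query:
SELECT c.id, p.name, c.amount FROM customers p JOIN purchases c ON c.customer_id = p.id

Result:
id | name  | amount 
---+-------+--------
1  | Bob   | 19.06  
2  | Dave  | 853.73 
3  | Eve   | 1407.71
4  | Grace | 58.14  
5  | Grace | 453.19 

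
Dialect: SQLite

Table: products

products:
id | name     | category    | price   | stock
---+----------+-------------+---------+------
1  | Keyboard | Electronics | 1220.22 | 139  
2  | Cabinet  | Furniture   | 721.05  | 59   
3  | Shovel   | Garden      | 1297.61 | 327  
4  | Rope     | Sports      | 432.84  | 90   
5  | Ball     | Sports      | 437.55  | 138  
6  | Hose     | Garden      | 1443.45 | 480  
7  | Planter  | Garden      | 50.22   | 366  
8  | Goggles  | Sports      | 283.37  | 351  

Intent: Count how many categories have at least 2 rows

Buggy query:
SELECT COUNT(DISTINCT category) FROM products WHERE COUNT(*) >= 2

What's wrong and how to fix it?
Bug: COUNT(*) cannot appear in WHERE; the per-group count doesn't exist yet

Fix: Use a subquery that GROUPs and filters with HAVING, then count its rows

Corrected query:
SELECT COUNT(*) FROM (SELECT category FROM products GROUP BY category HAVING COUNT(*) >= 2)

Result:
COUNT(*)
--------
2       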